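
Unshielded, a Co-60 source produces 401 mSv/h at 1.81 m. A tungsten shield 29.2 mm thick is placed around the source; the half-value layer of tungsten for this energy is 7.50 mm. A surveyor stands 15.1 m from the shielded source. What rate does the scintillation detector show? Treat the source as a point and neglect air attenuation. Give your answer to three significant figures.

0.388 mSv/h

Distance alone: (1.81/15.1)² = 0.01437, so 401 × 0.01437 = 5.762 mSv/h.
Shield: 29.2/7.50 = 3.893 half-value layers → attenuation 2^(−3.893) = 0.06731.
Combined: 5.762 × 0.06731 = 0.3878 mSv/h.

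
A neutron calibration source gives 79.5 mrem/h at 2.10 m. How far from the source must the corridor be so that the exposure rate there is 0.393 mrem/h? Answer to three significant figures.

Intensity scales as (d₁/d₂)², so d₂ = d₁·√(I₁/I₂).
I₁/I₂ = 79.5/0.393 = 202.3, so d₂ = 2.10 × √202.3 = 29.87 m.

29.9 m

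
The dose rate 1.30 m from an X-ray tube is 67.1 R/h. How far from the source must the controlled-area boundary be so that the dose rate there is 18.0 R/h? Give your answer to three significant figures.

2.51 m

Since intensity falls as 1/r², d₂ = d₁·√(I₁/I₂).
I₁/I₂ = 67.1/18.0 = 3.728, so d₂ = 1.30 × √3.728 = 2.510 m.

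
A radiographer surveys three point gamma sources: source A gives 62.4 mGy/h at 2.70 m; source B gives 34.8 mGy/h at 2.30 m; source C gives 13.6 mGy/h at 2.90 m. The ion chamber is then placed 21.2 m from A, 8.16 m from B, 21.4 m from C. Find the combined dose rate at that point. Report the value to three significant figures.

4.03 mGy/h

Each source contributes Iᵢ·(dᵢ/rᵢ)²; contributions add.
A: 62.4 × (2.70/21.2)² = 1.012 mGy/h
B: 34.8 × (2.30/8.16)² = 2.765 mGy/h
C: 13.6 × (2.90/21.4)² = 0.2498 mGy/h
Total = 1.012 + 2.765 + 0.2498 = 4.027 mGy/h.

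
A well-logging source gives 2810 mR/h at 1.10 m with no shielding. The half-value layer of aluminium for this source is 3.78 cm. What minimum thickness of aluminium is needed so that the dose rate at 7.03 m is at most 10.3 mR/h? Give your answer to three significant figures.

At 7.03 m, distance alone gives (1.10/7.03)² = 0.02448, so 2810 × 0.02448 = 68.79 mR/h.
Further attenuation needed: 68.79/10.3 = 6.679.
n = log₂(6.679) = 2.740 half-value layers.
Thickness = 2.740 × 3.78 cm = 10.36 cm.

10.4 cm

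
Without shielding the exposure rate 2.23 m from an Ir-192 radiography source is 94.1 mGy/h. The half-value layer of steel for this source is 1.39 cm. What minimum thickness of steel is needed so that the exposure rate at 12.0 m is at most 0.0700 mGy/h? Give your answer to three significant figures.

At 12.0 m, distance alone gives 94.1 × (2.23/12.0)² = 94.1 × 0.03453 = 3.249 mGy/h.
Further attenuation needed: 3.249/0.0700 = 46.41.
n = log₂(46.41) = 5.536 half-value layers.
Thickness = 5.536 × 1.39 cm = 7.695 cm.

7.70 cm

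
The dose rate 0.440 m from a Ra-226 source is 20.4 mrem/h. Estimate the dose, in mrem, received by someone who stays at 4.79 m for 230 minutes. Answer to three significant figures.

Applying the 1/r² law, rate at 4.79 m:
20.4 × (0.440/4.79)² = 20.4 × 0.008438 = 0.1721 mrem/h.
Dose = rate × time = 0.1721 mrem/h × 3.833 h = 0.6597 mrem.

0.660 mrem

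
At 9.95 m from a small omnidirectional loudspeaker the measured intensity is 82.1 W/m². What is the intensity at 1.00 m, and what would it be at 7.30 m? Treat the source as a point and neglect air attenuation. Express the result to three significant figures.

8130 W/m²; 153 W/m²

By the inverse-square law,
At 1.00 m: (9.95/1.00)² = 99.00, so 82.1 × 99.00 = 8128 W/m²
At 7.30 m: 8128 × (1.00/7.30)² = 8128 × 0.01877 = 152.6 W/m².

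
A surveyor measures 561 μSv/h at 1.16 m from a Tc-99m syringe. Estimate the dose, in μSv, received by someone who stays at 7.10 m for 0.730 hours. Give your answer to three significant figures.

By the inverse-square law, rate at 7.10 m:
561 × (1.16/7.10)² = 561 × 0.02669 = 14.97 μSv/h.
Dose = rate × time = 14.97 μSv/h × 0.7300 h = 10.93 μSv.

10.9 μSv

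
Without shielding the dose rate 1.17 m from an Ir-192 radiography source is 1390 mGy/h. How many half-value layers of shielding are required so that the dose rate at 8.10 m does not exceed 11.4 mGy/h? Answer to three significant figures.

1.35 half-value layers

At 8.10 m, distance alone gives (1.17/8.10)² = 0.02086, so 1390 × 0.02086 = 29.00 mGy/h.
Further attenuation needed: 29.00/11.4 = 2.544.
n = log₂(2.544) = 1.347 half-value layers.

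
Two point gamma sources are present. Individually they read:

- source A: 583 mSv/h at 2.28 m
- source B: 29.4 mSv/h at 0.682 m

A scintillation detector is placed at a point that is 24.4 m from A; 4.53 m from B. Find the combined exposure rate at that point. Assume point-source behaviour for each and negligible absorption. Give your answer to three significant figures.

5.76 mSv/h

Each source contributes Iᵢ·(dᵢ/rᵢ)²; contributions add.
A: 583 × (2.28/24.4)² = 5.090 mSv/h
B: 29.4 × (0.682/4.53)² = 0.6664 mSv/h
Total = 5.090 + 0.6664 = 5.756 mSv/h.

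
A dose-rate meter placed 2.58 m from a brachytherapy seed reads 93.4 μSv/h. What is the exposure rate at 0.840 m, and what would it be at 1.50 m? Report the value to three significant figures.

881 μSv/h; 276 μSv/h

By the inverse-square law,
At 0.840 m: (2.58/0.840)² = 9.434, so 93.4 × 9.434 = 881.1 μSv/h
At 1.50 m: 881.1 × (0.840/1.50)² = 881.1 × 0.3136 = 276.3 μSv/h.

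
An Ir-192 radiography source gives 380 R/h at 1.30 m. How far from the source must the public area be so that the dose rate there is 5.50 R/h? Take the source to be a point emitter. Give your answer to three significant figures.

Intensity scales as (d₁/d₂)², so d₂ = d₁·√(I₁/I₂).
I₁/I₂ = 380/5.50 = 69.09, so d₂ = 1.30 × √69.09 = 10.81 m.

10.8 m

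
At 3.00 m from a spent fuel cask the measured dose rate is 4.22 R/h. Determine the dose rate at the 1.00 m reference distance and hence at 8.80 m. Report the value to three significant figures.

38.0 R/h; 0.490 R/h

Using I₁d₁² = I₂d₂²,
At 1.00 m: 4.22 × (3.00/1.00)² = 4.22 × 9.000 = 37.98 R/h
At 8.80 m: 37.98 × (1.00/8.80)² = 37.98 × 0.01291 = 0.4903 R/h.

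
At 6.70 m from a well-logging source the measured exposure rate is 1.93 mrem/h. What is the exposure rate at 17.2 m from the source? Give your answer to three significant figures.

Applying the 1/r² law, scaling from 6.70 m to 17.2 m:
1.93 × (6.70/17.2)² = 1.93 × 0.1517 = 0.2928 mrem/h.

0.293 mrem/h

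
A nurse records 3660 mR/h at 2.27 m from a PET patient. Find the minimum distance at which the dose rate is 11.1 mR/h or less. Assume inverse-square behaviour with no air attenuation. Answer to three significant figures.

41.2 m

Applying the 1/r² law, d₂ = d₁·√(I₁/I₂).
I₁/I₂ = 3660/11.1 = 329.7, so d₂ = 2.27 × √329.7 = 41.22 m.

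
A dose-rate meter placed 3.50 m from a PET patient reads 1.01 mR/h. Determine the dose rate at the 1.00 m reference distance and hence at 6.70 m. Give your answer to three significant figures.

Since intensity falls as 1/r²,
At 1.00 m: (3.50/1.00)² = 12.25, so 1.01 × 12.25 = 12.37 mR/h
At 6.70 m: 12.37 × (1.00/6.70)² = 12.37 × 0.02228 = 0.2756 mR/h.

12.4 mR/h; 0.276 mR/h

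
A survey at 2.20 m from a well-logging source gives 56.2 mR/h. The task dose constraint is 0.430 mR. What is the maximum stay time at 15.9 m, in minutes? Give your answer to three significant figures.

By the inverse-square law, rate at 15.9 m:
(2.20/15.9)² = 0.01914, so 56.2 × 0.01914 = 1.076 mR/h.
Stay time = 0.430 mR ÷ 1.076 mR/h = 0.3996 h = 23.98 min.

24.0 min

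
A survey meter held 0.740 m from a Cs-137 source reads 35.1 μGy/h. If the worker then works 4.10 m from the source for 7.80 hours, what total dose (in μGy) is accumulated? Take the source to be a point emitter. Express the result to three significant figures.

8.92 μGy

By the inverse-square law, rate at 4.10 m:
(0.740/4.10)² = 0.03258, so 35.1 × 0.03258 = 1.144 μGy/h.
Dose = rate × time = 1.144 μGy/h × 7.800 h = 8.923 μGy.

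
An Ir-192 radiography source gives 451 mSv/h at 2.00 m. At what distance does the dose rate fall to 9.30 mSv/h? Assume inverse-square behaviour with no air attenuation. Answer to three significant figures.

13.9 m

By the inverse-square law, d₂ = d₁·√(I₁/I₂).
I₁/I₂ = 451/9.30 = 48.49, so d₂ = 2.00 × √48.49 = 13.93 m.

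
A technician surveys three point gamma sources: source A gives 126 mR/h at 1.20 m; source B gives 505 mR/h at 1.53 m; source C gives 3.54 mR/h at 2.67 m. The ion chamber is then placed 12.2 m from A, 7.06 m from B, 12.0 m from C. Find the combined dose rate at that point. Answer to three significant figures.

25.1 mR/h

By superposition, sum each source's inverse-square contribution:
A: 126 × (1.20/12.2)² = 1.219 mR/h
B: 505 × (1.53/7.06)² = 23.72 mR/h
C: 3.54 × (2.67/12.0)² = 0.1753 mR/h
Total = 1.219 + 23.72 + 0.1753 = 25.11 mR/h.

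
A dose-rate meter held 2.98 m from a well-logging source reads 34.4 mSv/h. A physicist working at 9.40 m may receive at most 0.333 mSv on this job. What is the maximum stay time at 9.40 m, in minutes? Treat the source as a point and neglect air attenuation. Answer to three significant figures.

Applying the 1/r² law, rate at 9.40 m:
34.4 × (2.98/9.40)² = 34.4 × 0.1005 = 3.457 mSv/h.
Stay time = 0.333 mSv ÷ 3.457 mSv/h = 0.09633 h = 5.780 min.

5.78 min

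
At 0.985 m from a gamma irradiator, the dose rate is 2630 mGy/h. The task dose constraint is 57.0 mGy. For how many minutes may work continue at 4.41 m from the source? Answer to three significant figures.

By the inverse-square law, rate at 4.41 m:
(0.985/4.41)² = 0.04989, so 2630 × 0.04989 = 131.2 mGy/h.
Stay time = 57.0 mGy ÷ 131.2 mGy/h = 0.4345 h = 26.07 min.

26.1 min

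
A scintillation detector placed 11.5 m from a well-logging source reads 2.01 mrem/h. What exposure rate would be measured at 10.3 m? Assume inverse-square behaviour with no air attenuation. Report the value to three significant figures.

Applying the 1/r² law, scaling from 11.5 m to 10.3 m:
2.01 × (11.5/10.3)² = 2.01 × 1.247 = 2.506 mrem/h.

2.51 mrem/h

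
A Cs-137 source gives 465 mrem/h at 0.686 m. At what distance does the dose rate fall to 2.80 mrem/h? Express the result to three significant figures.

Since intensity falls as 1/r², d₂ = d₁·√(I₁/I₂).
I₁/I₂ = 465/2.80 = 166.1, so d₂ = 0.686 × √166.1 = 8.841 m.

8.84 m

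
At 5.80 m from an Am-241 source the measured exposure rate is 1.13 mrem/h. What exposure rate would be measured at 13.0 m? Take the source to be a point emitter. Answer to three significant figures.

0.225 mrem/h

By the inverse-square law, scaling from 5.80 m to 13.0 m:
(5.80/13.0)² = 0.1991, so 1.13 × 0.1991 = 0.2250 mrem/h.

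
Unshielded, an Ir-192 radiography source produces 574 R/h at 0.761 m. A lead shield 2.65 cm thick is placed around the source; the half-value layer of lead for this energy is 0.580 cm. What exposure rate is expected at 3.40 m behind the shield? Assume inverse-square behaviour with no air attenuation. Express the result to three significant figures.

Distance alone: (0.761/3.40)² = 0.05010, so 574 × 0.05010 = 28.76 R/h.
Shield: 2.65/0.580 = 4.569 half-value layers → attenuation 2^(−4.569) = 0.04213.
Combined: 28.76 × 0.04213 = 1.212 R/h.

1.21 R/h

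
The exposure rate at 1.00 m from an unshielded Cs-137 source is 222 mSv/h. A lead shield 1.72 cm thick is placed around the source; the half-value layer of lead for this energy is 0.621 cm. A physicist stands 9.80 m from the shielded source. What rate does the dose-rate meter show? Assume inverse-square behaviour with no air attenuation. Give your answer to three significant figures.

Distance alone: 222 × (1.00/9.80)² = 222 × 0.01041 = 2.311 mSv/h.
Shield: 1.72/0.621 = 2.770 half-value layers → attenuation 2^(−2.770) = 0.1466.
Combined: 2.311 × 0.1466 = 0.3388 mSv/h.

0.339 mSv/h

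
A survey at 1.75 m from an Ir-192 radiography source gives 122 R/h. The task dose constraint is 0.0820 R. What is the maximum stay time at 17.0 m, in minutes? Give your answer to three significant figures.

3.81 min

Using I₁d₁² = I₂d₂², rate at 17.0 m:
122 × (1.75/17.0)² = 122 × 0.01060 = 1.293 R/h.
Stay time = 0.0820 R ÷ 1.293 R/h = 0.06342 h = 3.805 min.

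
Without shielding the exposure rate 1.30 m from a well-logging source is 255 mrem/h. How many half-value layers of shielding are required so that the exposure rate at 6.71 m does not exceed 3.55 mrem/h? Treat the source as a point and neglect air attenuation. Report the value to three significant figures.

At 6.71 m, distance alone gives (1.30/6.71)² = 0.03754, so 255 × 0.03754 = 9.573 mrem/h.
Further attenuation needed: 9.573/3.55 = 2.697.
n = log₂(2.697) = 1.431 half-value layers.

1.43 half-value layers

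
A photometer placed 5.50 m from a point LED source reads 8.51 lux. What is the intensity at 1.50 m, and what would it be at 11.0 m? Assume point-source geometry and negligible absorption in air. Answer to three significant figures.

Applying the 1/r² law,
At 1.50 m: (5.50/1.50)² = 13.44, so 8.51 × 13.44 = 114.4 lux
At 11.0 m: 114.4 × (1.50/11.0)² = 114.4 × 0.01860 = 2.128 lux.

114 lux; 2.13 lux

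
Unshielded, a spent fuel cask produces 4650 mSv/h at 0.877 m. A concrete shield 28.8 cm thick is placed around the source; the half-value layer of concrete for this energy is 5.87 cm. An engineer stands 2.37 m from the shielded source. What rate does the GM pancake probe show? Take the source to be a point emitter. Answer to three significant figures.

Distance alone: 4650 × (0.877/2.37)² = 4650 × 0.1369 = 636.6 mSv/h.
Shield: 28.8/5.87 = 4.906 half-value layers → attenuation 2^(−4.906) = 0.03335.
Combined: 636.6 × 0.03335 = 21.23 mSv/h.

21.2 mSv/h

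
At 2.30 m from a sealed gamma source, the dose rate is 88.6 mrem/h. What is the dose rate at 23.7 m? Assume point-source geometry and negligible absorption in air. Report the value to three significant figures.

Intensity scales as (d₁/d₂)², so the rate at 23.7 m is
88.6 × (2.30/23.7)² = 88.6 × 0.009418 = 0.8344 mrem/h.

0.834 mrem/h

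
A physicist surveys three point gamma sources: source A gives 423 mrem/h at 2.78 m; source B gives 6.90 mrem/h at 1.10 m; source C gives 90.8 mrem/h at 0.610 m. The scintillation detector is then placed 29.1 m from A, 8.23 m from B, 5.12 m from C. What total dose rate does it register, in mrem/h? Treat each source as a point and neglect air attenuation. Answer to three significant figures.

5.27 mrem/h

Each source contributes Iᵢ·(dᵢ/rᵢ)²; contributions add.
A: 423 × (2.78/29.1)² = 3.861 mrem/h
B: 6.90 × (1.10/8.23)² = 0.1233 mrem/h
C: 90.8 × (0.610/5.12)² = 1.289 mrem/h
Total = 3.861 + 0.1233 + 1.289 = 5.273 mrem/h.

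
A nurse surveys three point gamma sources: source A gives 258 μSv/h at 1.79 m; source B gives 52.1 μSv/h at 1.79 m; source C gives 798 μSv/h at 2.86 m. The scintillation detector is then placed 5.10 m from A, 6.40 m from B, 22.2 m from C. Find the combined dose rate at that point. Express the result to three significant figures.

49.1 μSv/h

By superposition, sum each source's inverse-square contribution:
A: 258 × (1.79/5.10)² = 31.78 μSv/h
B: 52.1 × (1.79/6.40)² = 4.076 μSv/h
C: 798 × (2.86/22.2)² = 13.24 μSv/h
Total = 31.78 + 4.076 + 13.24 = 49.10 μSv/h.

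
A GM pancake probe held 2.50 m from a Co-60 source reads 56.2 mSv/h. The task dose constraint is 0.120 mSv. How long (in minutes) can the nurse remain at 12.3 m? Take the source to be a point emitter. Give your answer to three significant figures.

3.10 min

Since intensity falls as 1/r², rate at 12.3 m:
(2.50/12.3)² = 0.04131, so 56.2 × 0.04131 = 2.322 mSv/h.
Stay time = 0.120 mSv ÷ 2.322 mSv/h = 0.05168 h = 3.101 min.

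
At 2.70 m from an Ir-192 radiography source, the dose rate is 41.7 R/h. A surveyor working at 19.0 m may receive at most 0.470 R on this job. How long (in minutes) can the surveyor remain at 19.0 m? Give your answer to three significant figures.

33.5 min

Since intensity falls as 1/r², rate at 19.0 m:
(2.70/19.0)² = 0.02019, so 41.7 × 0.02019 = 0.8419 R/h.
Stay time = 0.470 R ÷ 0.8419 R/h = 0.5583 h = 33.50 min.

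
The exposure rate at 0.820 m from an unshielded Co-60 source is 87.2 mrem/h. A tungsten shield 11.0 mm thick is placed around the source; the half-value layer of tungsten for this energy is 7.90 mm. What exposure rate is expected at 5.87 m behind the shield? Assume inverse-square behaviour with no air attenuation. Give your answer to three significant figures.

Distance alone: 87.2 × (0.820/5.87)² = 87.2 × 0.01951 = 1.701 mrem/h.
Shield: 11.0/7.90 = 1.392 half-value layers → attenuation 2^(−1.392) = 0.3810.
Combined: 1.701 × 0.3810 = 0.6481 mrem/h.

0.648 mrem/h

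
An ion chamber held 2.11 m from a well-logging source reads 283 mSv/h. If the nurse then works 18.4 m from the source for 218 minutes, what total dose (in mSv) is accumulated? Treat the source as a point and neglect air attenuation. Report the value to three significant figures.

Intensity scales as (d₁/d₂)², so rate at 18.4 m:
283 × (2.11/18.4)² = 283 × 0.01315 = 3.721 mSv/h.
Dose = rate × time = 3.721 mSv/h × 3.633 h = 13.52 mSv.

13.5 mSv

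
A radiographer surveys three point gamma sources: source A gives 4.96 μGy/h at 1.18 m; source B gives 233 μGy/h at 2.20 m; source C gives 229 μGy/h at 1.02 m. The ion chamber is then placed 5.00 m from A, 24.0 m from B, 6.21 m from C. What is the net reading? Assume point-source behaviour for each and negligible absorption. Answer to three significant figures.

8.41 μGy/h

By superposition, sum each source's inverse-square contribution:
A: 4.96 × (1.18/5.00)² = 0.2763 μGy/h
B: 233 × (2.20/24.0)² = 1.958 μGy/h
C: 229 × (1.02/6.21)² = 6.178 μGy/h
Total = 0.2763 + 1.958 + 6.178 = 8.412 μGy/h.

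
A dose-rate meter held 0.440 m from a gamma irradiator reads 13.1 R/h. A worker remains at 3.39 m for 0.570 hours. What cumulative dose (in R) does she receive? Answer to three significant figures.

Using I₁d₁² = I₂d₂², rate at 3.39 m:
(0.440/3.39)² = 0.01685, so 13.1 × 0.01685 = 0.2207 R/h.
Dose = rate × time = 0.2207 R/h × 0.5700 h = 0.1258 R.

0.126 R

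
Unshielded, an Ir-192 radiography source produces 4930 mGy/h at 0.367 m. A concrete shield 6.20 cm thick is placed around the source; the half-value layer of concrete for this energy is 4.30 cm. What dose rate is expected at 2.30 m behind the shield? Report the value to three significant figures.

Distance alone: 4930 × (0.367/2.30)² = 4930 × 0.02546 = 125.5 mGy/h.
Shield: 6.20/4.30 = 1.442 half-value layers → attenuation 2^(−1.442) = 0.3681.
Combined: 125.5 × 0.3681 = 46.20 mGy/h.

46.2 mGy/h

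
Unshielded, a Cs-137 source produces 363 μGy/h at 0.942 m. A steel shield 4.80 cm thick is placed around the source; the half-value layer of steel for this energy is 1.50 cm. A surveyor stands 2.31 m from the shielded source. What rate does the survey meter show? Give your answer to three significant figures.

6.57 μGy/h

Distance alone: (0.942/2.31)² = 0.1663, so 363 × 0.1663 = 60.37 μGy/h.
Shield: 4.80/1.50 = 3.200 half-value layers → attenuation 2^(−3.200) = 0.1088.
Combined: 60.37 × 0.1088 = 6.568 μGy/h.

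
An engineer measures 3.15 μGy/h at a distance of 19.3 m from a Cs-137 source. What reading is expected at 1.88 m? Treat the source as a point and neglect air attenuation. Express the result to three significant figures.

Applying the 1/r² law, the rate at 1.88 m is
(19.3/1.88)² = 105.4, so 3.15 × 105.4 = 332.0 μGy/h.

332 μGy/h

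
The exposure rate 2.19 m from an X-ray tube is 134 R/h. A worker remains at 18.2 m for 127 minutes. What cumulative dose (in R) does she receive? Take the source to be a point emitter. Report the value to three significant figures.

4.11 R

Since intensity falls as 1/r², rate at 18.2 m:
134 × (2.19/18.2)² = 134 × 0.01448 = 1.940 R/h.
Dose = rate × time = 1.940 R/h × 2.117 h = 4.107 R.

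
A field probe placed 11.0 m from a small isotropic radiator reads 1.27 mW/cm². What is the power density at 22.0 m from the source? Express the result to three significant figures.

Intensity scales as (d₁/d₂)², so scaling from 11.0 m to 22.0 m:
(11.0/22.0)² = 0.2500, so 1.27 × 0.2500 = 0.3175 mW/cm².

0.318 mW/cm²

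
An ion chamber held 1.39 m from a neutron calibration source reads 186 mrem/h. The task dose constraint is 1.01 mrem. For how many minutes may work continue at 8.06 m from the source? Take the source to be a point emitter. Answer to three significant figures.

11.0 min

By the inverse-square law, rate at 8.06 m:
186 × (1.39/8.06)² = 186 × 0.02974 = 5.532 mrem/h.
Stay time = 1.01 mrem ÷ 5.532 mrem/h = 0.1826 h = 10.96 min.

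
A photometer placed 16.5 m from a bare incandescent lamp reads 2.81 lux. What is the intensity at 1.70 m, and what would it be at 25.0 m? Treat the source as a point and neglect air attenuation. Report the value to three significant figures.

265 lux; 1.22 lux

Applying the 1/r² law,
At 1.70 m: (16.5/1.70)² = 94.20, so 2.81 × 94.20 = 264.7 lux
At 25.0 m: 264.7 × (1.70/25.0)² = 264.7 × 0.004624 = 1.224 lux.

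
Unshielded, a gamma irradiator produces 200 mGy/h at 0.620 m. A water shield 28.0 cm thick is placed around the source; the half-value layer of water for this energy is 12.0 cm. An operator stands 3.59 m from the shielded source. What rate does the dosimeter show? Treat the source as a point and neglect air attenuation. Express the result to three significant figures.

1.18 mGy/h

Distance alone: 200 × (0.620/3.59)² = 200 × 0.02983 = 5.966 mGy/h.
Shield: 28.0/12.0 = 2.333 half-value layers → attenuation 2^(−2.333) = 0.1985.
Combined: 5.966 × 0.1985 = 1.184 mGy/h.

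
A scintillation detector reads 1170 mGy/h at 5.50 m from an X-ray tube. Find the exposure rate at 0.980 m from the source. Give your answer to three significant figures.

36900 mGy/h

Since intensity falls as 1/r², the rate at 0.980 m is
1170 × (5.50/0.980)² = 1170 × 31.50 = 36860 mGy/h.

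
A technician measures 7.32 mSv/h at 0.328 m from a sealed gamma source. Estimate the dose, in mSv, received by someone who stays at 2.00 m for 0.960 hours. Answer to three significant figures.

Since intensity falls as 1/r², rate at 2.00 m:
(0.328/2.00)² = 0.02690, so 7.32 × 0.02690 = 0.1969 mSv/h.
Dose = rate × time = 0.1969 mSv/h × 0.9600 h = 0.1890 mSv.

0.189 mSv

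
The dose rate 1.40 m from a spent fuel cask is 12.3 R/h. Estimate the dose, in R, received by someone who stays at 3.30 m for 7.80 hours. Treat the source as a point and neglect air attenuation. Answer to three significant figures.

Since intensity falls as 1/r², rate at 3.30 m:
12.3 × (1.40/3.30)² = 12.3 × 0.1800 = 2.214 R/h.
Dose = rate × time = 2.214 R/h × 7.800 h = 17.27 R.

17.3 R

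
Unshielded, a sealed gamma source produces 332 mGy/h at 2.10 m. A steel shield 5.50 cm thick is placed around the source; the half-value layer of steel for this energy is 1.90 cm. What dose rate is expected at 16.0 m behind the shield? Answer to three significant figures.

Distance alone: (2.10/16.0)² = 0.01723, so 332 × 0.01723 = 5.720 mGy/h.
Shield: 5.50/1.90 = 2.895 half-value layers → attenuation 2^(−2.895) = 0.1344.
Combined: 5.720 × 0.1344 = 0.7688 mGy/h.

0.769 mGy/h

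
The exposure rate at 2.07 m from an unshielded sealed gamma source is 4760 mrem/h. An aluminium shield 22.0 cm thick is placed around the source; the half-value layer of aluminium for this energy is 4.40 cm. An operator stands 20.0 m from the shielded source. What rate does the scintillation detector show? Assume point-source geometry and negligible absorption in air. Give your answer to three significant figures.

1.59 mrem/h

Distance alone: 4760 × (2.07/20.0)² = 4760 × 0.01071 = 50.98 mrem/h.
Shield: 22.0/4.40 = 5.000 half-value layers → attenuation 2^(−5.000) = 0.03125.
Combined: 50.98 × 0.03125 = 1.593 mrem/h.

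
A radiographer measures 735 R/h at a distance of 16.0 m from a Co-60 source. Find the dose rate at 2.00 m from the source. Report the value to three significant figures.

47000 R/h

Intensity scales as (d₁/d₂)², so the rate at 2.00 m is
(16.0/2.00)² = 64.00, so 735 × 64.00 = 47040 R/h.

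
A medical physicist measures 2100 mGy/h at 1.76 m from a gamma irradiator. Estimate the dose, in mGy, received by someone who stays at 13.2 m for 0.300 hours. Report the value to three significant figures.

By the inverse-square law, rate at 13.2 m:
2100 × (1.76/13.2)² = 2100 × 0.01778 = 37.34 mGy/h.
Dose = rate × time = 37.34 mGy/h × 0.3000 h = 11.20 mGy.

11.2 mGy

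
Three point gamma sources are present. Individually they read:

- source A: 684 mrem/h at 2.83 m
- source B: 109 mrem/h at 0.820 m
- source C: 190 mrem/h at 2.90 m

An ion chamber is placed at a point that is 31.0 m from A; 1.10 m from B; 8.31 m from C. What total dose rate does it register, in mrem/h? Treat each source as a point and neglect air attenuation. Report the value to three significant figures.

Each source contributes Iᵢ·(dᵢ/rᵢ)²; contributions add.
A: 684 × (2.83/31.0)² = 5.700 mrem/h
B: 109 × (0.820/1.10)² = 60.57 mrem/h
C: 190 × (2.90/8.31)² = 23.14 mrem/h
Total = 5.700 + 60.57 + 23.14 = 89.41 mrem/h.

89.4 mrem/h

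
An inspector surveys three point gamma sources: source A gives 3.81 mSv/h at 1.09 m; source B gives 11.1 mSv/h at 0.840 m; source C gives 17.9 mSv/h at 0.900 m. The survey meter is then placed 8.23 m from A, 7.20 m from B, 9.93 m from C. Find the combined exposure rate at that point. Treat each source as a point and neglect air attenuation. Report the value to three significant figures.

0.365 mSv/h

By superposition, sum each source's inverse-square contribution:
A: 3.81 × (1.09/8.23)² = 0.06683 mSv/h
B: 11.1 × (0.840/7.20)² = 0.1511 mSv/h
C: 17.9 × (0.900/9.93)² = 0.1470 mSv/h
Total = 0.06683 + 0.1511 + 0.1470 = 0.3649 mSv/h.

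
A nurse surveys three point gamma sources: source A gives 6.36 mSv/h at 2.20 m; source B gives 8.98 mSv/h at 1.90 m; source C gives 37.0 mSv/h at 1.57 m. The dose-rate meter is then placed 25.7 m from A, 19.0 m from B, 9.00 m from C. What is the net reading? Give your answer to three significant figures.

Each source contributes Iᵢ·(dᵢ/rᵢ)²; contributions add.
A: 6.36 × (2.20/25.7)² = 0.04661 mSv/h
B: 8.98 × (1.90/19.0)² = 0.08980 mSv/h
C: 37.0 × (1.57/9.00)² = 1.126 mSv/h
Total = 0.04661 + 0.08980 + 1.126 = 1.262 mSv/h.

1.26 mSv/h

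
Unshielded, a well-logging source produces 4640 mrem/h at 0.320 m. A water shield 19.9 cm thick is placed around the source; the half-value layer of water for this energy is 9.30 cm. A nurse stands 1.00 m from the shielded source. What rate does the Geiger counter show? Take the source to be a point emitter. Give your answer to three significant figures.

Distance alone: 4640 × (0.320/1.00)² = 4640 × 0.1024 = 475.1 mrem/h.
Shield: 19.9/9.30 = 2.140 half-value layers → attenuation 2^(−2.140) = 0.2269.
Combined: 475.1 × 0.2269 = 107.8 mrem/h.

108 mrem/h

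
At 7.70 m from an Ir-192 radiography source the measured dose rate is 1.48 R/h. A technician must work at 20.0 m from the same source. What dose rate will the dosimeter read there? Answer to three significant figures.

Intensity scales as (d₁/d₂)², so scaling from 7.70 m to 20.0 m:
1.48 × (7.70/20.0)² = 1.48 × 0.1482 = 0.2193 R/h.

0.219 R/h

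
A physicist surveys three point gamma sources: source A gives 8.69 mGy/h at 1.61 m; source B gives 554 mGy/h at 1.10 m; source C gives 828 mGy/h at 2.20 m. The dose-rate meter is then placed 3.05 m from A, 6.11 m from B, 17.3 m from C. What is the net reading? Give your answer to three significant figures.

33.8 mGy/h

By superposition, sum each source's inverse-square contribution:
A: 8.69 × (1.61/3.05)² = 2.421 mGy/h
B: 554 × (1.10/6.11)² = 17.96 mGy/h
C: 828 × (2.20/17.3)² = 13.39 mGy/h
Total = 2.421 + 17.96 + 13.39 = 33.77 mGy/h.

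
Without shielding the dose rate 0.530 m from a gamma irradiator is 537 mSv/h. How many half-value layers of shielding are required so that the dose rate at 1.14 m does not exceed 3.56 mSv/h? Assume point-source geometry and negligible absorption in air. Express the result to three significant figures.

5.03 half-value layers

At 1.14 m, distance alone gives (0.530/1.14)² = 0.2161, so 537 × 0.2161 = 116.0 mSv/h.
Further attenuation needed: 116.0/3.56 = 32.58.
n = log₂(32.58) = 5.026 half-value layers.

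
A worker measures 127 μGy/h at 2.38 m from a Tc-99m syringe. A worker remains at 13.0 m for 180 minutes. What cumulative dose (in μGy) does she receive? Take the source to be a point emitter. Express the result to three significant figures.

12.8 μGy

Applying the 1/r² law, rate at 13.0 m:
(2.38/13.0)² = 0.03352, so 127 × 0.03352 = 4.257 μGy/h.
Dose = rate × time = 4.257 μGy/h × 3.000 h = 12.77 μGy.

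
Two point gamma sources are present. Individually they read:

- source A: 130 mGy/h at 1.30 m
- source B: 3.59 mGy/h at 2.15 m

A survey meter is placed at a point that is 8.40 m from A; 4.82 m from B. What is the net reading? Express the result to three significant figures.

By superposition, sum each source's inverse-square contribution:
A: 130 × (1.30/8.40)² = 3.114 mGy/h
B: 3.59 × (2.15/4.82)² = 0.7143 mGy/h
Total = 3.114 + 0.7143 = 3.828 mGy/h.

3.83 mGy/h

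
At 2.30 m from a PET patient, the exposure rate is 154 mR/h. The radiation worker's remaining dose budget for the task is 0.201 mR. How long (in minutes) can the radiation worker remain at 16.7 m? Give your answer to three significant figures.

4.13 min

Intensity scales as (d₁/d₂)², so rate at 16.7 m:
154 × (2.30/16.7)² = 154 × 0.01897 = 2.921 mR/h.
Stay time = 0.201 mR ÷ 2.921 mR/h = 0.06881 h = 4.129 min.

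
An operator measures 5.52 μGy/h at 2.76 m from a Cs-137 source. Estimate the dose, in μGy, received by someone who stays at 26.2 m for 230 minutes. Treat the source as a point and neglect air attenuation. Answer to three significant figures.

Intensity scales as (d₁/d₂)², so rate at 26.2 m:
(2.76/26.2)² = 0.01110, so 5.52 × 0.01110 = 0.06127 μGy/h.
Dose = rate × time = 0.06127 μGy/h × 3.833 h = 0.2348 μGy.

0.235 μGy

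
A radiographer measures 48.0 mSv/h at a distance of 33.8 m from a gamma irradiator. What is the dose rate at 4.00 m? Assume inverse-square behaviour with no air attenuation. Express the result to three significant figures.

Since intensity falls as 1/r², the rate at 4.00 m is
(33.8/4.00)² = 71.40, so 48.0 × 71.40 = 3427 mSv/h.

3430 mSv/h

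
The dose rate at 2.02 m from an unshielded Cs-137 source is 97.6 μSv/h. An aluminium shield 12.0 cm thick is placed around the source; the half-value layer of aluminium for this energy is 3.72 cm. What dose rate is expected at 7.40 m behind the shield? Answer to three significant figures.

0.777 μSv/h

Distance alone: 97.6 × (2.02/7.40)² = 97.6 × 0.07451 = 7.272 μSv/h.
Shield: 12.0/3.72 = 3.226 half-value layers → attenuation 2^(−3.226) = 0.1069.
Combined: 7.272 × 0.1069 = 0.7774 μSv/h.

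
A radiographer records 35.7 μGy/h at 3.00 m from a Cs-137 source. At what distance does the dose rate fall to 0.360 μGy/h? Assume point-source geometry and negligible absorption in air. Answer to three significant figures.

Applying the 1/r² law, d₂ = d₁·√(I₁/I₂).
I₁/I₂ = 35.7/0.360 = 99.17, so d₂ = 3.00 × √99.17 = 29.88 m.

29.9 m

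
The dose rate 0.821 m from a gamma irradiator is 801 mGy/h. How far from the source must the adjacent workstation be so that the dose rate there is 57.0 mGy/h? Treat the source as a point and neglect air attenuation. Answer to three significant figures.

Applying the 1/r² law, d₂ = d₁·√(I₁/I₂).
I₁/I₂ = 801/57.0 = 14.05, so d₂ = 0.821 × √14.05 = 3.077 m.

3.08 m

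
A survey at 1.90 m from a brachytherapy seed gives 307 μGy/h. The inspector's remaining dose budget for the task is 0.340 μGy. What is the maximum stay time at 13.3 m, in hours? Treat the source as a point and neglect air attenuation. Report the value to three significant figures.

Since intensity falls as 1/r², rate at 13.3 m:
307 × (1.90/13.3)² = 307 × 0.02041 = 6.266 μGy/h.
Stay time = 0.340 μGy ÷ 6.266 μGy/h = 0.05426 h.

0.0543 h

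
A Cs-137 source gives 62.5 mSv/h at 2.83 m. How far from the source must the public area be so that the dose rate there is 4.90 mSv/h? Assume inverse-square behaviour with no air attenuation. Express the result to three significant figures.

By the inverse-square law, d₂ = d₁·√(I₁/I₂).
I₁/I₂ = 62.5/4.90 = 12.76, so d₂ = 2.83 × √12.76 = 10.11 m.

10.1 m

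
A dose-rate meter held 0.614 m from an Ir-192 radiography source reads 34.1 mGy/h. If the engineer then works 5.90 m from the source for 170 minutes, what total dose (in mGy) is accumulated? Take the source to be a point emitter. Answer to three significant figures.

Since intensity falls as 1/r², rate at 5.90 m:
(0.614/5.90)² = 0.01083, so 34.1 × 0.01083 = 0.3693 mGy/h.
Dose = rate × time = 0.3693 mGy/h × 2.833 h = 1.046 mGy.

1.05 mGy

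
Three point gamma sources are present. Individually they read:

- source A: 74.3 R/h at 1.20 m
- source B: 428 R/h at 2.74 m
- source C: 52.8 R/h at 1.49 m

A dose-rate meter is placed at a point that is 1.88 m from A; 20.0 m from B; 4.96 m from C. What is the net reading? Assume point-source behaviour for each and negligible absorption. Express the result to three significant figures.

By superposition, sum each source's inverse-square contribution:
A: 74.3 × (1.20/1.88)² = 30.27 R/h
B: 428 × (2.74/20.0)² = 8.033 R/h
C: 52.8 × (1.49/4.96)² = 4.765 R/h
Total = 30.27 + 8.033 + 4.765 = 43.07 R/h.

43.1 R/h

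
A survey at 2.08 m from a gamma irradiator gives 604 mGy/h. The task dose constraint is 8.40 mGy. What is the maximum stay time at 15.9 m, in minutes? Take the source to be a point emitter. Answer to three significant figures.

48.8 min

Intensity scales as (d₁/d₂)², so rate at 15.9 m:
(2.08/15.9)² = 0.01711, so 604 × 0.01711 = 10.33 mGy/h.
Stay time = 8.40 mGy ÷ 10.33 mGy/h = 0.8132 h = 48.79 min.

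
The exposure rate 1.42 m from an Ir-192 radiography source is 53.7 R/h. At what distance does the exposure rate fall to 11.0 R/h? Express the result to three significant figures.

3.14 m

Intensity scales as (d₁/d₂)², so d₂ = d₁·√(I₁/I₂).
I₁/I₂ = 53.7/11.0 = 4.882, so d₂ = 1.42 × √4.882 = 3.138 m.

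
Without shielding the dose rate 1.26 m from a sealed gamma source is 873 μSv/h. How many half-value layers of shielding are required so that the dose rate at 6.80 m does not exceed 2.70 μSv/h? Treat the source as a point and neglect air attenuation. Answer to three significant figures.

At 6.80 m, distance alone gives (1.26/6.80)² = 0.03433, so 873 × 0.03433 = 29.97 μSv/h.
Further attenuation needed: 29.97/2.70 = 11.10.
n = log₂(11.10) = 3.472 half-value layers.

3.47 half-value layers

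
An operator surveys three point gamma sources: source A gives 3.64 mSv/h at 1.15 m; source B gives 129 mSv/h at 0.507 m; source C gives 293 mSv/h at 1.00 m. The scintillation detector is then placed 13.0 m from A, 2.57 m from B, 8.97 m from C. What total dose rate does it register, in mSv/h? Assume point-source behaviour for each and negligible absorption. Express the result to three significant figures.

Each source contributes Iᵢ·(dᵢ/rᵢ)²; contributions add.
A: 3.64 × (1.15/13.0)² = 0.02848 mSv/h
B: 129 × (0.507/2.57)² = 5.020 mSv/h
C: 293 × (1.00/8.97)² = 3.642 mSv/h
Total = 0.02848 + 5.020 + 3.642 = 8.690 mSv/h.

8.69 mSv/h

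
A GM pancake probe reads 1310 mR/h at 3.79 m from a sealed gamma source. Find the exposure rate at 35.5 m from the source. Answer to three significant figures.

14.9 mR/h

Intensity scales as (d₁/d₂)², so the rate at 35.5 m is
1310 × (3.79/35.5)² = 1310 × 0.01140 = 14.93 mR/h.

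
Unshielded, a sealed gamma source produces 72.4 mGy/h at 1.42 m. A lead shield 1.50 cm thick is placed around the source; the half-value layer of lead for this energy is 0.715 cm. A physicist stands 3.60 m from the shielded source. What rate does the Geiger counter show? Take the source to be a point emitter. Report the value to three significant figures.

2.63 mGy/h

Distance alone: 72.4 × (1.42/3.60)² = 72.4 × 0.1556 = 11.27 mGy/h.
Shield: 1.50/0.715 = 2.098 half-value layers → attenuation 2^(−2.098) = 0.2336.
Combined: 11.27 × 0.2336 = 2.633 mGy/h.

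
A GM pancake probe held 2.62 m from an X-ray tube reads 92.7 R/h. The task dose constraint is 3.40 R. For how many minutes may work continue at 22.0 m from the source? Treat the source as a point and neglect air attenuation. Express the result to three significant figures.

Since intensity falls as 1/r², rate at 22.0 m:
(2.62/22.0)² = 0.01418, so 92.7 × 0.01418 = 1.314 R/h.
Stay time = 3.40 R ÷ 1.314 R/h = 2.588 h = 155.3 min.

155 min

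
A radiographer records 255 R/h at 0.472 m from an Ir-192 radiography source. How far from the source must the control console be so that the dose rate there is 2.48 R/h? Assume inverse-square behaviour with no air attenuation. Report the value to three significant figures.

Since intensity falls as 1/r², d₂ = d₁·√(I₁/I₂).
I₁/I₂ = 255/2.48 = 102.8, so d₂ = 0.472 × √102.8 = 4.786 m.

4.79 m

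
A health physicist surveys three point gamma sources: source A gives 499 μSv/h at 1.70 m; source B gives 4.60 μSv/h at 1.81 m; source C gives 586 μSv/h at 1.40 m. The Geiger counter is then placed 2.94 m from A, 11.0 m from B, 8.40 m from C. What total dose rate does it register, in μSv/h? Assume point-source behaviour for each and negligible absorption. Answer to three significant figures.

Each source contributes Iᵢ·(dᵢ/rᵢ)²; contributions add.
A: 499 × (1.70/2.94)² = 166.8 μSv/h
B: 4.60 × (1.81/11.0)² = 0.1245 μSv/h
C: 586 × (1.40/8.40)² = 16.28 μSv/h
Total = 166.8 + 0.1245 + 16.28 = 183.2 μSv/h.

183 μSv/h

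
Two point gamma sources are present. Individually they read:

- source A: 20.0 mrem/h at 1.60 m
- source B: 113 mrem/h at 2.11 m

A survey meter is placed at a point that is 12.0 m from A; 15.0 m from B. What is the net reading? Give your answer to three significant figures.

Each source contributes Iᵢ·(dᵢ/rᵢ)²; contributions add.
A: 20.0 × (1.60/12.0)² = 0.3556 mrem/h
B: 113 × (2.11/15.0)² = 2.236 mrem/h
Total = 0.3556 + 2.236 = 2.592 mrem/h.

2.59 mrem/h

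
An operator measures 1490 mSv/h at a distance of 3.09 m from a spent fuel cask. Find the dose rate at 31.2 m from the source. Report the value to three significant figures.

14.6 mSv/h

Applying the 1/r² law, the rate at 31.2 m is
(3.09/31.2)² = 0.009809, so 1490 × 0.009809 = 14.62 mSv/h.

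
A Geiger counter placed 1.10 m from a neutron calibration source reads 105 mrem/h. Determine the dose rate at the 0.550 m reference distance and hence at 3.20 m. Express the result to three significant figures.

420 mrem/h; 12.4 mrem/h

Intensity scales as (d₁/d₂)², so
At 0.550 m: (1.10/0.550)² = 4.000, so 105 × 4.000 = 420.0 mrem/h
At 3.20 m: (0.550/3.20)² = 0.02954, so 420.0 × 0.02954 = 12.41 mrem/h.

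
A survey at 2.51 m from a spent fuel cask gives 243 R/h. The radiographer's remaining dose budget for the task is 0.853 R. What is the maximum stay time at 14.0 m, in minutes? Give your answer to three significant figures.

By the inverse-square law, rate at 14.0 m:
(2.51/14.0)² = 0.03214, so 243 × 0.03214 = 7.810 R/h.
Stay time = 0.853 R ÷ 7.810 R/h = 0.1092 h = 6.552 min.

6.55 min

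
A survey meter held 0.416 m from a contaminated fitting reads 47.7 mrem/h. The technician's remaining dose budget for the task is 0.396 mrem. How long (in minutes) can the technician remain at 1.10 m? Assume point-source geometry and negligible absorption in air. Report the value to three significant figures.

3.48 min

Since intensity falls as 1/r², rate at 1.10 m:
47.7 × (0.416/1.10)² = 47.7 × 0.1430 = 6.821 mrem/h.
Stay time = 0.396 mrem ÷ 6.821 mrem/h = 0.05806 h = 3.484 min.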